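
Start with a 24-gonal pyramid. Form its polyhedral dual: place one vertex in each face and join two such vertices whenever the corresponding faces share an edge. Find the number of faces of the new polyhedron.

25

The base solid has V = 25, E = 48, F = 25.
The dual swaps V and F and preserves E: V′ = F = 25, E′ = E = 48, F′ = V = 25.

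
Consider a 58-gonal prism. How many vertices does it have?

A prism on an n-gon has two n-gon bases and n rectangular sides: V = 2·58 = 116, E = 3·58 = 174, F = 58 + 2 = 60.

116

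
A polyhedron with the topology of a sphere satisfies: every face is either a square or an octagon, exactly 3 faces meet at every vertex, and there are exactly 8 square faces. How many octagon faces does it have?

2

Let x be the number of octagons; then F = 8 + x.
Edge–face incidences: 2E = 4·8 + 8·x = 32 + 8x.
Every vertex has degree 3, so 3V = 2E.
Euler: V − E + F = 2 ⇒ (2E)/3 − E + (8 + x) = 2.
Multiply by 6: 2·(2E) − 3·(2E) + 6·(8 + x) = 12, i.e. 48 + 6x − (32 + 8x) = 12.
Collecting terms: −2x + 16 = 12, so −2x = −4, so x = 2.
Then 2E = 32 + 8·2 = 48, so E = 24, V = 2E/3 = 16, F = 8 + 2 = 10.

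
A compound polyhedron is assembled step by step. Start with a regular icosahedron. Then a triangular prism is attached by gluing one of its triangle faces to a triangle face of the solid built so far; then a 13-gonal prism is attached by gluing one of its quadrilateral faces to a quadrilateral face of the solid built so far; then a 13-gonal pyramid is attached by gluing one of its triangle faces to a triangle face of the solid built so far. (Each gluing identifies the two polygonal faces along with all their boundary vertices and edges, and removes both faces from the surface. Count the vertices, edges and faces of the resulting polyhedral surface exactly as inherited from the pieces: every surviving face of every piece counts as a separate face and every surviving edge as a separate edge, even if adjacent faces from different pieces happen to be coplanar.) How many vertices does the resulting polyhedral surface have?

48

A regular icosahedron: V=12, E=30, F=20.
Attach a triangular prism (V=6, E=9, F=5) along a 3-gon: merge 3 vertices and 3 edges, delete both glued faces → V=15, E=36, F=23.
Attach a 13-gonal prism (V=26, E=39, F=15) along a 4-gon: merge 4 vertices and 4 edges, delete both glued faces → V=37, E=71, F=36.
Attach a 13-gonal pyramid (V=14, E=26, F=14) along a 3-gon: merge 3 vertices and 3 edges, delete both glued faces → V=48, E=94, F=48.
Check: V − E + F = 48 − 94 + 48 = 2.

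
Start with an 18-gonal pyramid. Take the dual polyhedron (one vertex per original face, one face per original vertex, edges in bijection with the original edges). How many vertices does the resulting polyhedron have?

19

The base solid has V = 19, E = 36, F = 19.
The dual swaps V and F and preserves E: V′ = F = 19, E′ = E = 36, F′ = V = 19.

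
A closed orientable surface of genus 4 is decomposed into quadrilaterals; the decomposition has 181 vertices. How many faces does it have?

χ = 2 − 2·4 = -6, and every face is a square so 4F = 2E.
V − E + F = -6 with E = 4F/2 gives 181 − (4/2 − 1)·F = -6, so F = 187 and E = 374.

187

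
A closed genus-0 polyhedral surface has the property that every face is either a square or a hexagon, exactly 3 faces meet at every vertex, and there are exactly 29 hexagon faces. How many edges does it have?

Let x be the number of squares; then F = 29 + x.
Edge–face incidences: 2E = 6·29 + 4·x = 174 + 4x.
Every vertex has degree 3, so 3V = 2E.
Euler: V − E + F = 2 ⇒ (2E)/3 − E + (29 + x) = 2.
Multiply by 6: 2·(2E) − 3·(2E) + 6·(29 + x) = 12, i.e. 174 + 6x − (174 + 4x) = 12.
Collecting terms: 2x = 12, so x = 6.
Then 2E = 174 + 4·6 = 198, so E = 99, V = 2E/3 = 66, F = 29 + 6 = 35.

99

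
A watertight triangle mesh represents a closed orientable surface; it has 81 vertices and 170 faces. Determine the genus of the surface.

Every face is a triangle, so 2E = 3·170 = 510, giving E = 255.
χ = V − E + F = 81 − 255 + 170 = -4.
For a closed orientable surface χ = 2 − 2g, so g = (2 − (-4))/2 = 3.

3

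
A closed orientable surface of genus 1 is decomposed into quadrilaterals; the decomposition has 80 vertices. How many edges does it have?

χ = 2 − 2·1 = 0, and every face is a square so 4F = 2E.
V − E + F = 0 with E = 4F/2 gives 80 − (4/2 − 1)·F = 0, so F = 80 and E = 160.

160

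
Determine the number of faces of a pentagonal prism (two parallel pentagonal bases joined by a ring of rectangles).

A prism on an n-gon has two n-gon bases and n rectangular sides: V = 2·5 = 10, E = 3·5 = 15, F = 5 + 2 = 7.

7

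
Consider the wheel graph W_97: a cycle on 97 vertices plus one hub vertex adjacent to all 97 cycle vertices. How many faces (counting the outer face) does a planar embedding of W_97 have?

98

W_97 has V = 97 + 1 = 98 vertices and E = 2·97 = 194 edges.
By Euler's formula F = 2 − V + E = 2 − 98 + 194 = 98.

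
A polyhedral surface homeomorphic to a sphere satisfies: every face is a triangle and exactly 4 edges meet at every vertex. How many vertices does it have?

Each face has 3 edges and each edge borders two faces, so 2E = 3F.
Each vertex has degree 4, so 4V = 2E and hence V = 3F/4.
Euler: V − E + F = 2 ⇒ (3F/4) − (3F/2) + F = 2.
Multiply by 8: (6 − 12 + 8)F = 16, i.e. 2F = 16.
So F = 8, E = 3·8/2 = 12, V = 3·8/4 = 6.

6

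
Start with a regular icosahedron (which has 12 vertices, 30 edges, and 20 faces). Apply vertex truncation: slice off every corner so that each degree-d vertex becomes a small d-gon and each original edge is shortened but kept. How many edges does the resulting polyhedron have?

Truncation replaces each original edge-end by a new vertex, so V′ = 2E = 60.
Each original edge survives, and each old vertex of degree d contributes d new edges; summing degrees gives Σd = 2E, so E′ = E + 2E = 3E = 90.
Each original face survives and each original vertex becomes one new face: F′ = F + V = 32.

90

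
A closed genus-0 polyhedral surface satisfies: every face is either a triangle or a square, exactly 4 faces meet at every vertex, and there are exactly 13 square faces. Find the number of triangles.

Let x be the number of triangles; then F = 13 + x.
Edge–face incidences: 2E = 4·13 + 3·x = 52 + 3x.
Every vertex has degree 4, so 4V = 2E.
Euler: V − E + F = 2 ⇒ (2E)/4 − E + (13 + x) = 2.
Multiply by 8: 2·(2E) − 4·(2E) + 8·(13 + x) = 16, i.e. 104 + 8x − 2·(52 + 3x) = 16.
Collecting terms: 2x = 16, so x = 8.
Then 2E = 52 + 3·8 = 76, so E = 38, V = 2E/4 = 19, F = 13 + 8 = 21.

8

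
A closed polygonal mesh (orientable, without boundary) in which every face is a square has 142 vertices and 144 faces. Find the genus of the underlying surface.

Every face is a square, so 2E = 4·144 = 576, giving E = 288.
χ = V − E + F = 142 − 288 + 144 = -2.
For a closed orientable surface χ = 2 − 2g, so g = (2 − (-2))/2 = 2.

2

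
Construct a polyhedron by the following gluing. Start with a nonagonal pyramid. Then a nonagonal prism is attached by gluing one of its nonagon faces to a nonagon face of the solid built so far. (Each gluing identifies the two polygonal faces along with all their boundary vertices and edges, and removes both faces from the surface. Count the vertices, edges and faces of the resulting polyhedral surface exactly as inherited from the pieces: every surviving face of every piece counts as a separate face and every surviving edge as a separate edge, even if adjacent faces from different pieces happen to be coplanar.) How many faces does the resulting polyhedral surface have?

19

A nonagonal pyramid: V=10, E=18, F=10.
Attach a nonagonal prism (V=18, E=27, F=11) along a 9-gon: merge 9 vertices and 9 edges, delete both glued faces → V=19, E=36, F=19.
Check: V − E + F = 19 − 36 + 19 = 2.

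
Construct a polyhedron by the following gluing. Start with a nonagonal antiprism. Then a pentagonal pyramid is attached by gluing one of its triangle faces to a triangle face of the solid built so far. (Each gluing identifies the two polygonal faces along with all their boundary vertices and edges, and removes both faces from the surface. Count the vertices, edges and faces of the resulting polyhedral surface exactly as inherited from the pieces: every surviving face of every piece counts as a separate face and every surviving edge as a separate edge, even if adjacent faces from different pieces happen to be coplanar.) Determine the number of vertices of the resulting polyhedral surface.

A nonagonal antiprism: V=18, E=36, F=20.
Attach a pentagonal pyramid (V=6, E=10, F=6) along a 3-gon: merge 3 vertices and 3 edges, delete both glued faces → V=21, E=43, F=24.
Check: V − E + F = 21 − 43 + 24 = 2.

21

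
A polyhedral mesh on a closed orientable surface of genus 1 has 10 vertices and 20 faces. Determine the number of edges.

For a closed orientable surface of genus 1, χ = 2 − 2·1 = 0.
E = V + F − (0) = 10 + 20 − (0) = 30.

30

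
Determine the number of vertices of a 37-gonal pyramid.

A pyramid on an n-gon base has one n-gon and n triangles: V = 37 + 1 = 38, E = 2·37 = 74, F = 37 + 1 = 38.
Check: V − E + F = 38 − 74 + 38 = 2.

38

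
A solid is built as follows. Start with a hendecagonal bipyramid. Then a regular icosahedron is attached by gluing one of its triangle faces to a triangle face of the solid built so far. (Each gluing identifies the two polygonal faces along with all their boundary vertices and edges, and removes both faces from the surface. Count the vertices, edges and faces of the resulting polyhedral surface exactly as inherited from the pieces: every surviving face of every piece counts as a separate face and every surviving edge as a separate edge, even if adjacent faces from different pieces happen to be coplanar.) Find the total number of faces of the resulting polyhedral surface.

40

A hendecagonal bipyramid: V=13, E=33, F=22.
Attach a regular icosahedron (V=12, E=30, F=20) along a 3-gon: merge 3 vertices and 3 edges, delete both glued faces → V=22, E=60, F=40.
Check: V − E + F = 22 − 60 + 40 = 2.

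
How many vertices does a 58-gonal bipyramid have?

60

A bipyramid over an n-gon has 2n triangular faces and n + 2 vertices: V = 58 + 2 = 60, E = 3·58 = 174, F = 2·58 = 116.
Check: V − E + F = 60 − 174 + 116 = 2.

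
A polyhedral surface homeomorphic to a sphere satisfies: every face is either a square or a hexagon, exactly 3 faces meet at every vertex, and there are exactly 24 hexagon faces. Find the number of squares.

Let x be the number of squares; then F = 24 + x.
Edge–face incidences: 2E = 6·24 + 4·x = 144 + 4x.
Every vertex has degree 3, so 3V = 2E.
Euler: V − E + F = 2 ⇒ (2E)/3 − E + (24 + x) = 2.
Multiply by 6: 2·(2E) − 3·(2E) + 6·(24 + x) = 12, i.e. 144 + 6x − (144 + 4x) = 12.
Collecting terms: 2x = 12, so x = 6.
Then 2E = 144 + 4·6 = 168, so E = 84, V = 2E/3 = 56, F = 24 + 6 = 30.

6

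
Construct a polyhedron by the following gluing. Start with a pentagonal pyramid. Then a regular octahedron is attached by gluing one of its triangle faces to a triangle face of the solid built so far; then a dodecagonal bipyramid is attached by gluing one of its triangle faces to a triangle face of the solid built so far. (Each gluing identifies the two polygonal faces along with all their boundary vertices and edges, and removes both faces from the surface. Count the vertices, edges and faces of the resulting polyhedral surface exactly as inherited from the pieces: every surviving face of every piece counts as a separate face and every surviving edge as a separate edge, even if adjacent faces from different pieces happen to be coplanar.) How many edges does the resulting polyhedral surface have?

A pentagonal pyramid: V=6, E=10, F=6.
Attach a regular octahedron (V=6, E=12, F=8) along a 3-gon: merge 3 vertices and 3 edges, delete both glued faces → V=9, E=19, F=12.
Attach a dodecagonal bipyramid (V=14, E=36, F=24) along a 3-gon: merge 3 vertices and 3 edges, delete both glued faces → V=20, E=52, F=34.
Check: V − E + F = 20 − 52 + 34 = 2.

52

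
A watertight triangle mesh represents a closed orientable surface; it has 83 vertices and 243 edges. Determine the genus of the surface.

Every face is a triangle and each edge borders two faces, so 3F = 2·243, giving F = 162.
χ = V − E + F = 83 − 243 + 162 = 2.
For a closed orientable surface χ = 2 − 2g, so g = (2 − (2))/2 = 0.

0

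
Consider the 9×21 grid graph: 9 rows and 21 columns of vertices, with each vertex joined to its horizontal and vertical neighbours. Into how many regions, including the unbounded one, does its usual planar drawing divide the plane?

161

The grid has V = 9·21 = 189 vertices and E = 9·20 + 21·8 = 348 edges.
F = 2 − V + E = 2 − 189 + 348 = 161.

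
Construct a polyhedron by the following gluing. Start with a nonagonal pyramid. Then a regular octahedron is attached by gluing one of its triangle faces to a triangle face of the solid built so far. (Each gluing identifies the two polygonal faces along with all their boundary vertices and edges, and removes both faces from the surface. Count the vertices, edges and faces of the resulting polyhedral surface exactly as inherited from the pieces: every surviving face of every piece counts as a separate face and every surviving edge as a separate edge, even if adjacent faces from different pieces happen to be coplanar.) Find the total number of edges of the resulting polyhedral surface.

27

A nonagonal pyramid: V=10, E=18, F=10.
Attach a regular octahedron (V=6, E=12, F=8) along a 3-gon: merge 3 vertices and 3 edges, delete both glued faces → V=13, E=27, F=16.
Check: V − E + F = 13 − 27 + 16 = 2.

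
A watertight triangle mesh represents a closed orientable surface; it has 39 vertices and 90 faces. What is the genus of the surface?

4

Every face is a triangle, so 2E = 3·90 = 270, giving E = 135.
χ = V − E + F = 39 − 135 + 90 = -6.
For a closed orientable surface χ = 2 − 2g, so g = (2 − (-6))/2 = 4.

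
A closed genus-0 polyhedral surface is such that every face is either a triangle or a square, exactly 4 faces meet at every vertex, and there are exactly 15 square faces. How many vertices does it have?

21

Let x be the number of triangles; then F = 15 + x.
Edge–face incidences: 2E = 4·15 + 3·x = 60 + 3x.
Every vertex has degree 4, so 4V = 2E.
Euler: V − E + F = 2 ⇒ (2E)/4 − E + (15 + x) = 2.
Multiply by 8: 2·(2E) − 4·(2E) + 8·(15 + x) = 16, i.e. 120 + 8x − 2·(60 + 3x) = 16.
Collecting terms: 2x = 16, so x = 8.
Then 2E = 60 + 3·8 = 84, so E = 42, V = 2E/4 = 21, F = 15 + 8 = 23.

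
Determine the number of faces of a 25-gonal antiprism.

52

An antiprism on an n-gon has two n-gon caps and 2n triangles: V = 2·25 = 50, E = 4·25 = 100, F = 2·25 + 2 = 52.
Check: V − E + F = 50 − 100 + 52 = 2.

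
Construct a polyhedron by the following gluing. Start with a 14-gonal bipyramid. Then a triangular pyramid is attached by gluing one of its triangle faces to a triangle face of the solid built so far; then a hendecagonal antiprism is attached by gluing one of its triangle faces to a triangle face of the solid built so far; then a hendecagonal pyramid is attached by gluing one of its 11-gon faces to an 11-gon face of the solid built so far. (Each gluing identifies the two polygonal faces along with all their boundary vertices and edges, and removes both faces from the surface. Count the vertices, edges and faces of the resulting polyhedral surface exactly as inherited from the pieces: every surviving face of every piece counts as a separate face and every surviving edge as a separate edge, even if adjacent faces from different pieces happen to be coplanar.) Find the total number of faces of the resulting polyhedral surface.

A 14-gonal bipyramid: V=16, E=42, F=28.
Attach a triangular pyramid (V=4, E=6, F=4) along a 3-gon: merge 3 vertices and 3 edges, delete both glued faces → V=17, E=45, F=30.
Attach a hendecagonal antiprism (V=22, E=44, F=24) along a 3-gon: merge 3 vertices and 3 edges, delete both glued faces → V=36, E=86, F=52.
Attach a hendecagonal pyramid (V=12, E=22, F=12) along an 11-gon: merge 11 vertices and 11 edges, delete both glued faces → V=37, E=97, F=62.
Check: V − E + F = 37 − 97 + 62 = 2.

62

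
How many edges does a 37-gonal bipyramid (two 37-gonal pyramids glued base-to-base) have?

111

A bipyramid over an n-gon has 2n triangular faces and n + 2 vertices: V = 37 + 2 = 39, E = 3·37 = 111, F = 2·37 = 74.
Check: V − E + F = 39 − 111 + 74 = 2.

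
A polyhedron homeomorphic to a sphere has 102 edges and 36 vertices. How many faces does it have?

Here V − E + F = 2.
F = 2 − V + E = 2 − 36 + 102 = 68.

68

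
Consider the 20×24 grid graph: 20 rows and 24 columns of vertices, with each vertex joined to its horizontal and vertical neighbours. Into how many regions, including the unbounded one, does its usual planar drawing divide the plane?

The grid has V = 20·24 = 480 vertices and E = 20·23 + 24·19 = 916 edges.
F = 2 − V + E = 2 − 480 + 916 = 438.

438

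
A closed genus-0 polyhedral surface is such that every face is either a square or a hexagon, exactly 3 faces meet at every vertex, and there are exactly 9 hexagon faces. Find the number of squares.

6

Let x be the number of squares; then F = 9 + x.
Edge–face incidences: 2E = 6·9 + 4·x = 54 + 4x.
Every vertex has degree 3, so 3V = 2E.
Euler: V − E + F = 2 ⇒ (2E)/3 − E + (9 + x) = 2.
Multiply by 6: 2·(2E) − 3·(2E) + 6·(9 + x) = 12, i.e. 54 + 6x − (54 + 4x) = 12.
Collecting terms: 2x = 12, so x = 6.
Then 2E = 54 + 4·6 = 78, so E = 39, V = 2E/3 = 26, F = 9 + 6 = 15.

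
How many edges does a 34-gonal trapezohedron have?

The n-trapezohedron (dual of the n-antiprism) has V = 2·34 + 2 = 70, E = 4·34 = 136, F = 2·34 = 68.

136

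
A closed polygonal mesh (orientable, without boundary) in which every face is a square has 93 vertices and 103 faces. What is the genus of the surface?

6

Every face is a square, so 2E = 4·103 = 412, giving E = 206.
χ = V − E + F = 93 − 206 + 103 = -10.
For a closed orientable surface χ = 2 − 2g, so g = (2 − (-10))/2 = 6.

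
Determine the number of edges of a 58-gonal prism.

174

A prism on an n-gon has two n-gon bases and n rectangular sides: V = 2·58 = 116, E = 3·58 = 174, F = 58 + 2 = 60.
Check: V − E + F = 116 − 174 + 60 = 2.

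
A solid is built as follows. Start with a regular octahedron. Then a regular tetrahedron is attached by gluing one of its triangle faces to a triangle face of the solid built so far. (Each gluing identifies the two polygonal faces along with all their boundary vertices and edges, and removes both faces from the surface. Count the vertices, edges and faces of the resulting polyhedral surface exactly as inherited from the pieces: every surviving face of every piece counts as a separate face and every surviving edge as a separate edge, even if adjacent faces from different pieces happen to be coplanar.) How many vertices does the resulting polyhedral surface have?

7

A regular octahedron: V=6, E=12, F=8.
Attach a regular tetrahedron (V=4, E=6, F=4) along a 3-gon: merge 3 vertices and 3 edges, delete both glued faces → V=7, E=15, F=10.
Check: V − E + F = 7 − 15 + 10 = 2.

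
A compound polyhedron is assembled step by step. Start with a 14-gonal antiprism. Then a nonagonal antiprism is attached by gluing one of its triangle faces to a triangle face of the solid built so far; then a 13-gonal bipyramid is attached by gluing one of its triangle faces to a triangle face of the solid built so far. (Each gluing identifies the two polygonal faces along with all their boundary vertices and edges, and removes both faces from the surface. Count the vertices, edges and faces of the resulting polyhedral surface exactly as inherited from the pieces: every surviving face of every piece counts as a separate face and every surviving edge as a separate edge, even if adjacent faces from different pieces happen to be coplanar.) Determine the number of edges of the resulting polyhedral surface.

A 14-gonal antiprism: V=28, E=56, F=30.
Attach a nonagonal antiprism (V=18, E=36, F=20) along a 3-gon: merge 3 vertices and 3 edges, delete both glued faces → V=43, E=89, F=48.
Attach a 13-gonal bipyramid (V=15, E=39, F=26) along a 3-gon: merge 3 vertices and 3 edges, delete both glued faces → V=55, E=125, F=72.
Check: V − E + F = 55 − 125 + 72 = 2.

125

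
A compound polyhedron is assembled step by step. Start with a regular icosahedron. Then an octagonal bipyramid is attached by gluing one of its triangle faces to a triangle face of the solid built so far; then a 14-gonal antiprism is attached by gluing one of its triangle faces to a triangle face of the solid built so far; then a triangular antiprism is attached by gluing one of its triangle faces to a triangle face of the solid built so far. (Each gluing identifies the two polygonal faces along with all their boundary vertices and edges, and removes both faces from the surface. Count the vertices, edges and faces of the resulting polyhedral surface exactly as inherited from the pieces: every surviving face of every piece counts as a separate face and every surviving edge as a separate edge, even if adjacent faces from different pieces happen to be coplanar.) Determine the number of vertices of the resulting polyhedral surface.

47

A regular icosahedron: V=12, E=30, F=20.
Attach an octagonal bipyramid (V=10, E=24, F=16) along a 3-gon: merge 3 vertices and 3 edges, delete both glued faces → V=19, E=51, F=34.
Attach a 14-gonal antiprism (V=28, E=56, F=30) along a 3-gon: merge 3 vertices and 3 edges, delete both glued faces → V=44, E=104, F=62.
Attach a triangular antiprism (V=6, E=12, F=8) along a 3-gon: merge 3 vertices and 3 edges, delete both glued faces → V=47, E=113, F=68.
Check: V − E + F = 47 − 113 + 68 = 2.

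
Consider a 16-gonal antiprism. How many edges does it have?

An antiprism on an n-gon has two n-gon caps and 2n triangles: V = 2·16 = 32, E = 4·16 = 64, F = 2·16 + 2 = 34.

64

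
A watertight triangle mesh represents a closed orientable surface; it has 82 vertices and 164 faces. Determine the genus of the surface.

1

Every face is a triangle, so 2E = 3·164 = 492, giving E = 246.
χ = V − E + F = 82 − 246 + 164 = 0.
For a closed orientable surface χ = 2 − 2g, so g = (2 − (0))/2 = 1.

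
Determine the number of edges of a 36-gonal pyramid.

A pyramid on an n-gon base has one n-gon and n triangles: V = 36 + 1 = 37, E = 2·36 = 72, F = 36 + 1 = 37.

72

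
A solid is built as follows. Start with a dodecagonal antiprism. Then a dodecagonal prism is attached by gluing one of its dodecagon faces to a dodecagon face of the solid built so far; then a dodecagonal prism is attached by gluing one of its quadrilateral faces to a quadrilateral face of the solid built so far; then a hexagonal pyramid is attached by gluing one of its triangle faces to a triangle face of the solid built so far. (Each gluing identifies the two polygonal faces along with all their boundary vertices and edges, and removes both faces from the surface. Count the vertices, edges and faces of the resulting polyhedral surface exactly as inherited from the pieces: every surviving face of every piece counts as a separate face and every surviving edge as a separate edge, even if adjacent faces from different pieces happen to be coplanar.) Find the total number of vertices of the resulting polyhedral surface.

60

A dodecagonal antiprism: V=24, E=48, F=26.
Attach a dodecagonal prism (V=24, E=36, F=14) along a 12-gon: merge 12 vertices and 12 edges, delete both glued faces → V=36, E=72, F=38.
Attach a dodecagonal prism (V=24, E=36, F=14) along a 4-gon: merge 4 vertices and 4 edges, delete both glued faces → V=56, E=104, F=50.
Attach a hexagonal pyramid (V=7, E=12, F=7) along a 3-gon: merge 3 vertices and 3 edges, delete both glued faces → V=60, E=113, F=55.
Check: V − E + F = 60 − 113 + 55 = 2.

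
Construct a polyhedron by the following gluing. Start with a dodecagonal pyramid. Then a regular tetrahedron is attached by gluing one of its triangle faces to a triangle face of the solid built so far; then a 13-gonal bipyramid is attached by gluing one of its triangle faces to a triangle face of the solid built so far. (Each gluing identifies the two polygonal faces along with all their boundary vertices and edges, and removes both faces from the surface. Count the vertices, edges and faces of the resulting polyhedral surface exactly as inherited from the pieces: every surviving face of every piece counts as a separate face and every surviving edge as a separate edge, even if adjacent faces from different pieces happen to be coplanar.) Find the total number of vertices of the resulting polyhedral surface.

A dodecagonal pyramid: V=13, E=24, F=13.
Attach a regular tetrahedron (V=4, E=6, F=4) along a 3-gon: merge 3 vertices and 3 edges, delete both glued faces → V=14, E=27, F=15.
Attach a 13-gonal bipyramid (V=15, E=39, F=26) along a 3-gon: merge 3 vertices and 3 edges, delete both glued faces → V=26, E=63, F=39.
Check: V − E + F = 26 − 63 + 39 = 2.

26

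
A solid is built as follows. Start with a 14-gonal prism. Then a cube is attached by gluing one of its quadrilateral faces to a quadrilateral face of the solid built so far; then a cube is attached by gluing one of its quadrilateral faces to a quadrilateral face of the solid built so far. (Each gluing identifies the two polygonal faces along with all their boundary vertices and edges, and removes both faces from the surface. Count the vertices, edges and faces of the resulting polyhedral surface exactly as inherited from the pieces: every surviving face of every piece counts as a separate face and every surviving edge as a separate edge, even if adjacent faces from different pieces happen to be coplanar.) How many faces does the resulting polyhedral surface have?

24

A 14-gonal prism: V=28, E=42, F=16.
Attach a cube (V=8, E=12, F=6) along a 4-gon: merge 4 vertices and 4 edges, delete both glued faces → V=32, E=50, F=20.
Attach a cube (V=8, E=12, F=6) along a 4-gon: merge 4 vertices and 4 edges, delete both glued faces → V=36, E=58, F=24.
Check: V − E + F = 36 − 58 + 24 = 2.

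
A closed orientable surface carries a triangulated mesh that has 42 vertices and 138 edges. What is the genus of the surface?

3

Every face is a triangle and each edge borders two faces, so 3F = 2·138, giving F = 92.
χ = V − E + F = 42 − 138 + 92 = -4.
For a closed orientable surface χ = 2 − 2g, so g = (2 − (-4))/2 = 3.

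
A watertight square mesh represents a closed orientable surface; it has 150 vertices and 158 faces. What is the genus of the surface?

Every face is a square, so 2E = 4·158 = 632, giving E = 316.
χ = V − E + F = 150 − 316 + 158 = -8.
For a closed orientable surface χ = 2 − 2g, so g = (2 − (-8))/2 = 5.

5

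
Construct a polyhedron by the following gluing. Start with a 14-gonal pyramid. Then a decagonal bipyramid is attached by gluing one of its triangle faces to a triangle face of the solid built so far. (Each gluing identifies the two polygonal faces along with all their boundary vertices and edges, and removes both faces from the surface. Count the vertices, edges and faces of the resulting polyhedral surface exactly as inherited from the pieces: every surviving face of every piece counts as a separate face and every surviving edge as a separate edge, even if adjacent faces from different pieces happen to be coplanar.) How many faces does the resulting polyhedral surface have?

33

A 14-gonal pyramid: V=15, E=28, F=15.
Attach a decagonal bipyramid (V=12, E=30, F=20) along a 3-gon: merge 3 vertices and 3 edges, delete both glued faces → V=24, E=55, F=33.
Check: V − E + F = 24 − 55 + 33 = 2.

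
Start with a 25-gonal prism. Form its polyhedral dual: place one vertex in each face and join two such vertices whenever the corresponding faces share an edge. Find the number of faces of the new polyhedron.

The base solid has V = 50, E = 75, F = 27.
The dual swaps V and F and preserves E: V′ = F = 27, E′ = E = 75, F′ = V = 50.

50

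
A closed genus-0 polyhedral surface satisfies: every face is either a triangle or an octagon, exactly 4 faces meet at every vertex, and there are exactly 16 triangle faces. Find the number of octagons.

Let x be the number of octagons; then F = 16 + x.
Edge–face incidences: 2E = 3·16 + 8·x = 48 + 8x.
Every vertex has degree 4, so 4V = 2E.
Euler: V − E + F = 2 ⇒ (2E)/4 − E + (16 + x) = 2.
Multiply by 8: 2·(2E) − 4·(2E) + 8·(16 + x) = 16, i.e. 128 + 8x − 2·(48 + 8x) = 16.
Collecting terms: −8x + 32 = 16, so −8x = −16, so x = 2.
Then 2E = 48 + 8·2 = 64, so E = 32, V = 2E/4 = 16, F = 16 + 2 = 18.

2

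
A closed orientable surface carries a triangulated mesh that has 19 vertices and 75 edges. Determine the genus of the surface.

Every face is a triangle and each edge borders two faces, so 3F = 2·75, giving F = 50.
χ = V − E + F = 19 − 75 + 50 = -6.
For a closed orientable surface χ = 2 − 2g, so g = (2 − (-6))/2 = 4.

4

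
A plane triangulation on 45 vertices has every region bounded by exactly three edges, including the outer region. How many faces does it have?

In a plane triangulation 3F = 2E and V − E + F = 2, so F = 2V − 4 = 2·45 − 4 = 86.

86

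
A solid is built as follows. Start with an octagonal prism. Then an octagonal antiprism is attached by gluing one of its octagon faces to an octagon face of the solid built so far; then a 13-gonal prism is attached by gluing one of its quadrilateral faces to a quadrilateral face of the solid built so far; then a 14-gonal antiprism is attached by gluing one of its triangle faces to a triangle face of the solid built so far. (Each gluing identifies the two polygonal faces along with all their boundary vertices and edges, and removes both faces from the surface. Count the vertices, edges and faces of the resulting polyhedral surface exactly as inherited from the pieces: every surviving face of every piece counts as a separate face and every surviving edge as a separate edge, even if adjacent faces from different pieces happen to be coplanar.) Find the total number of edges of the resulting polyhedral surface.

An octagonal prism: V=16, E=24, F=10.
Attach an octagonal antiprism (V=16, E=32, F=18) along an 8-gon: merge 8 vertices and 8 edges, delete both glued faces → V=24, E=48, F=26.
Attach a 13-gonal prism (V=26, E=39, F=15) along a 4-gon: merge 4 vertices and 4 edges, delete both glued faces → V=46, E=83, F=39.
Attach a 14-gonal antiprism (V=28, E=56, F=30) along a 3-gon: merge 3 vertices and 3 edges, delete both glued faces → V=71, E=136, F=67.
Check: V − E + F = 71 − 136 + 67 = 2.

136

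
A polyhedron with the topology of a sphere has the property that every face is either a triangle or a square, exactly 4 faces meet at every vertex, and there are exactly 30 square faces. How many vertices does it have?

36

Let x be the number of triangles; then F = 30 + x.
Edge–face incidences: 2E = 4·30 + 3·x = 120 + 3x.
Every vertex has degree 4, so 4V = 2E.
Euler: V − E + F = 2 ⇒ (2E)/4 − E + (30 + x) = 2.
Multiply by 8: 2·(2E) − 4·(2E) + 8·(30 + x) = 16, i.e. 240 + 8x − 2·(120 + 3x) = 16.
Collecting terms: 2x = 16, so x = 8.
Then 2E = 120 + 3·8 = 144, so E = 72, V = 2E/4 = 36, F = 30 + 8 = 38.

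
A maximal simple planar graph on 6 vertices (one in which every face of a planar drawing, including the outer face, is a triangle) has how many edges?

In a plane triangulation 3F = 2E and V − E + F = 2, so E = 3V − 6 = 3·6 − 6 = 12.

12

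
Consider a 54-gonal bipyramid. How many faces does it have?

A bipyramid over an n-gon has 2n triangular faces and n + 2 vertices: V = 54 + 2 = 56, E = 3·54 = 162, F = 2·54 = 108.

108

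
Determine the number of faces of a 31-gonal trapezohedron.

62

The n-trapezohedron (dual of the n-antiprism) has V = 2·31 + 2 = 64, E = 4·31 = 124, F = 2·31 = 62.
Check: V − E + F = 64 − 124 + 62 = 2.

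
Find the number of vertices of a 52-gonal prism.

A prism on an n-gon has two n-gon bases and n rectangular sides: V = 2·52 = 104, E = 3·52 = 156, F = 52 + 2 = 54.

104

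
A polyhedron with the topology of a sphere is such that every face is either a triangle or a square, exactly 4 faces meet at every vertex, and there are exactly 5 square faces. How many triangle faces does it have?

Let x be the number of triangles; then F = 5 + x.
Edge–face incidences: 2E = 4·5 + 3·x = 20 + 3x.
Every vertex has degree 4, so 4V = 2E.
Euler: V − E + F = 2 ⇒ (2E)/4 − E + (5 + x) = 2.
Multiply by 8: 2·(2E) − 4·(2E) + 8·(5 + x) = 16, i.e. 40 + 8x − 2·(20 + 3x) = 16.
Collecting terms: 2x = 16, so x = 8.
Then 2E = 20 + 3·8 = 44, so E = 22, V = 2E/4 = 11, F = 5 + 8 = 13.

8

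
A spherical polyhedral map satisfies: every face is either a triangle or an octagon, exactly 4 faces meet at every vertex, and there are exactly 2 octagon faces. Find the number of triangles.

Let x be the number of triangles; then F = 2 + x.
Edge–face incidences: 2E = 8·2 + 3·x = 16 + 3x.
Every vertex has degree 4, so 4V = 2E.
Euler: V − E + F = 2 ⇒ (2E)/4 − E + (2 + x) = 2.
Multiply by 8: 2·(2E) − 4·(2E) + 8·(2 + x) = 16, i.e. 16 + 8x − 2·(16 + 3x) = 16.
Collecting terms: 2x − 16 = 16, so 2x = 32, so x = 16.
Then 2E = 16 + 3·16 = 64, so E = 32, V = 2E/4 = 16, F = 2 + 16 = 18.

16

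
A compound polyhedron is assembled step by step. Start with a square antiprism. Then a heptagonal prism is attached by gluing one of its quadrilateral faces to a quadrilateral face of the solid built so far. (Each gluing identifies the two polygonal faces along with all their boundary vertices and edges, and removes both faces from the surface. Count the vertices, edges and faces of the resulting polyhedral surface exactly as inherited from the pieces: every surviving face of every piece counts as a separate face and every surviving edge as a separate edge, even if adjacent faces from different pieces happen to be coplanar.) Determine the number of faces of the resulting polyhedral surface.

A square antiprism: V=8, E=16, F=10.
Attach a heptagonal prism (V=14, E=21, F=9) along a 4-gon: merge 4 vertices and 4 edges, delete both glued faces → V=18, E=33, F=17.
Check: V − E + F = 18 − 33 + 17 = 2.

17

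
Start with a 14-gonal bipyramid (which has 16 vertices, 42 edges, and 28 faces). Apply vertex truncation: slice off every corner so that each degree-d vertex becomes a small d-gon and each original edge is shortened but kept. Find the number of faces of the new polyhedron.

Truncation replaces each original edge-end by a new vertex, so V′ = 2E = 84.
Each original edge survives, and each old vertex of degree d contributes d new edges; summing degrees gives Σd = 2E, so E′ = E + 2E = 3E = 126.
Each original face survives and each original vertex becomes one new face: F′ = F + V = 44.

44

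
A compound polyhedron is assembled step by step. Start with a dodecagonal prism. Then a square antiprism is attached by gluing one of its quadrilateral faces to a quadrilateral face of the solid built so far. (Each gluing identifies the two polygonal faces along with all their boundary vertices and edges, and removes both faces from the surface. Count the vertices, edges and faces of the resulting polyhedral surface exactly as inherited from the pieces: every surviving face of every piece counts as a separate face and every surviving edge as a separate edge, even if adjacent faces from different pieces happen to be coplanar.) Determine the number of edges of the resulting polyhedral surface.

48

A dodecagonal prism: V=24, E=36, F=14.
Attach a square antiprism (V=8, E=16, F=10) along a 4-gon: merge 4 vertices and 4 edges, delete both glued faces → V=28, E=48, F=22.
Check: V − E + F = 28 − 48 + 22 = 2.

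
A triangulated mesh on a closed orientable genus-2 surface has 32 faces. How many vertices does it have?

χ = 2 − 2·2 = -2, and every face is a triangle so 3F = 2E.
E = 3·32/2 = 48. Then V = -2 + E − F = -2 + 48 − 32 = 14.

14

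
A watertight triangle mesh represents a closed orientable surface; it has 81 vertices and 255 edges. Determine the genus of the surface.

3

Every face is a triangle and each edge borders two faces, so 3F = 2·255, giving F = 170.
χ = V − E + F = 81 − 255 + 170 = -4.
For a closed orientable surface χ = 2 − 2g, so g = (2 − (-4))/2 = 3.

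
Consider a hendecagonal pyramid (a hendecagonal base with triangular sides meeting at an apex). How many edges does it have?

A pyramid on an n-gon base has one n-gon and n triangles: V = 11 + 1 = 12, E = 2·11 = 22, F = 11 + 1 = 12.

22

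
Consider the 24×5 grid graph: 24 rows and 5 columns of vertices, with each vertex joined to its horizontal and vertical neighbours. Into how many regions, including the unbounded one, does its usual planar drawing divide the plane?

93

The grid has V = 24·5 = 120 vertices and E = 24·4 + 5·23 = 211 edges.
F = 2 − V + E = 2 − 120 + 211 = 93.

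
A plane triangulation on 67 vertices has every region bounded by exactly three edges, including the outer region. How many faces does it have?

In a plane triangulation 3F = 2E and V − E + F = 2, so F = 2V − 4 = 2·67 − 4 = 130.

130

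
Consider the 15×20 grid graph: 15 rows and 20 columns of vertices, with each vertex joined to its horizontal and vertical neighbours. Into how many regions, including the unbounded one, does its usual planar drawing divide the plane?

The grid has V = 15·20 = 300 vertices and E = 15·19 + 20·14 = 565 edges.
F = 2 − V + E = 2 − 300 + 565 = 267.

267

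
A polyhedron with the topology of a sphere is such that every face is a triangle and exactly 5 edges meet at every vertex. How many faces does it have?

Each face has 3 edges and each edge borders two faces, so 2E = 3F.
Each vertex has degree 5, so 5V = 2E and hence V = 3F/5.
Euler: V − E + F = 2 ⇒ (3F/5) − (3F/2) + F = 2.
Multiply by 10: (6 − 15 + 10)F = 20, i.e. 1F = 20.
So F = 20, E = 3·20/2 = 30, V = 3·20/5 = 12.

20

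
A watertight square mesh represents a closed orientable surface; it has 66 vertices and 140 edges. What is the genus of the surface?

Every face is a square and each edge borders two faces, so 4F = 2·140, giving F = 70.
χ = V − E + F = 66 − 140 + 70 = -4.
For a closed orientable surface χ = 2 − 2g, so g = (2 − (-4))/2 = 3.

3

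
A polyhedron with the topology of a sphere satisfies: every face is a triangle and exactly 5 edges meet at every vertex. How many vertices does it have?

Each face has 3 edges and each edge borders two faces, so 2E = 3F.
Each vertex has degree 5, so 5V = 2E and hence V = 3F/5.
Euler: V − E + F = 2 ⇒ (3F/5) − (3F/2) + F = 2.
Multiply by 10: (6 − 15 + 10)F = 20, i.e. 1F = 20.
So F = 20, E = 3·20/2 = 30, V = 3·20/5 = 12.

12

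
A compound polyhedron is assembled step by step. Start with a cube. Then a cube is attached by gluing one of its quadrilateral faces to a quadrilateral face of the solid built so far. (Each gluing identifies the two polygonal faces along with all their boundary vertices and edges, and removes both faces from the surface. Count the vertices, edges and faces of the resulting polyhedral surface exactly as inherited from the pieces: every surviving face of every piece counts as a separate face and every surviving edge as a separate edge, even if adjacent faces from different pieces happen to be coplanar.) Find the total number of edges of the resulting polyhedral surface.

20

A cube: V=8, E=12, F=6.
Attach a cube (V=8, E=12, F=6) along a 4-gon: merge 4 vertices and 4 edges, delete both glued faces → V=12, E=20, F=10.
Check: V − E + F = 12 − 20 + 10 = 2.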